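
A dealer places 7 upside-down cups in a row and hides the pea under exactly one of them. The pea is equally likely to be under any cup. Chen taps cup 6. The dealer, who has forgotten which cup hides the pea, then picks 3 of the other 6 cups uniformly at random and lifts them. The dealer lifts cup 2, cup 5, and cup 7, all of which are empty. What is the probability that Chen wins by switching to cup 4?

Apply Bayes' rule, conditioning on where the pea actually is.
If it is under any of cups 1, 3, 4, and 6 (prior 1/7 each): the dealer picks exactly this set with probability 1/20 regardless, and none is the prize; weight (1/7)·(1/20) = 1/140 each.
If it is under any of cups 2, 5, and 7 (prior 1/7 each): that cup was opened and seen not to hold the prize — ruled out; weight (1/7)·0 = 0 each.
The weights sum to 1/35.
So P(the pea under cup 4 | the dealer opened cup 2, cup 5, and cup 7) = (1/140) / (1/35) = 1/4.

1/4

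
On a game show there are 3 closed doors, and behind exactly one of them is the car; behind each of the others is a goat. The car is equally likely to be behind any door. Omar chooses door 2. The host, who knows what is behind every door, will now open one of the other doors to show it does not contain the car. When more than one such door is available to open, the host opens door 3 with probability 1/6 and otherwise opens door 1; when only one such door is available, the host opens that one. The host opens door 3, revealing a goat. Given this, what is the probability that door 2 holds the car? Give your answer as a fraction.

Condition on the true location of the car.
If it is behind door 1 (prior 1/3): only door 3 is available, probability 1; weight (1/3)·1 = 1/3.
If it is behind door 2 (prior 1/3): door 3 is available, opened with probability 1/6; weight (1/3)·(1/6) = 1/18.
If it is behind door 3 (prior 1/3): the host opened door 3, so this case is ruled out; weight (1/3)·0 = 0.
The weights sum to 7/18.
So P(the car behind door 2 | the host opened door 3) = (1/18) / (7/18) = 1/7.

1/7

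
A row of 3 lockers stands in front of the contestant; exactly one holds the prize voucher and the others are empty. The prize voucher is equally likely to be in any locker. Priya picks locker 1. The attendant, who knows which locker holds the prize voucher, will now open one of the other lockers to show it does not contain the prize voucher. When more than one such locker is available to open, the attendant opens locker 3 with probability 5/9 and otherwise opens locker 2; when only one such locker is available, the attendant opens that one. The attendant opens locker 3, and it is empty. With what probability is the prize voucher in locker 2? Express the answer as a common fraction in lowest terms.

9/14

Condition on the true location of the prize voucher.
If it is in locker 1 (prior 1/3): locker 3 is available, opened with probability 5/9; weight (1/3)·(5/9) = 5/27.
If it is in locker 2 (prior 1/3): only locker 3 is available, probability 1; weight (1/3)·1 = 1/3.
If it is in locker 3 (prior 1/3): the attendant opened locker 3, so this case is ruled out; weight (1/3)·0 = 0.
The weights sum to 14/27.
So P(the prize voucher in locker 2 | the attendant opened locker 3) = (1/3) / (14/27) = 9/14.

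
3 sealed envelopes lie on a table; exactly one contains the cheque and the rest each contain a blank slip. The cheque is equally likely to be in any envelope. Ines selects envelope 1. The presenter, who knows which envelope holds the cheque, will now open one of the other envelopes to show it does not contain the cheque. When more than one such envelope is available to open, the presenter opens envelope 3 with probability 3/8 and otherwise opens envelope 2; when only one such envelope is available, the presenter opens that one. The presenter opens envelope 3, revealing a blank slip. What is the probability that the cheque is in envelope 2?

8/11

Consider each possible location of the cheque in turn.
If it is in envelope 1 (prior 1/3): envelope 3 is available, opened with probability 3/8; weight (1/3)·(3/8) = 1/8.
If it is in envelope 2 (prior 1/3): only envelope 3 is available, probability 1; weight (1/3)·1 = 1/3.
If it is in envelope 3 (prior 1/3): the presenter opened envelope 3, so this case is ruled out; weight (1/3)·0 = 0.
The weights sum to 11/24.
So P(the cheque in envelope 2 | the presenter opened envelope 3) = (1/3) / (11/24) = 8/11.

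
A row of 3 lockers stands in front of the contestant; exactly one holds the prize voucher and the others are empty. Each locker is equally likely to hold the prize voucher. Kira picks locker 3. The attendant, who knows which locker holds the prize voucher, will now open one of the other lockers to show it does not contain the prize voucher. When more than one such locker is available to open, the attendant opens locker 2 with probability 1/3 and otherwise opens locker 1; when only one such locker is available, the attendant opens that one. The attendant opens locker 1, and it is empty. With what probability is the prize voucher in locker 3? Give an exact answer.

Consider each possible location of the prize voucher in turn.
If it is in locker 1 (prior 1/3): the attendant opened locker 1, so this case is ruled out; weight (1/3)·0 = 0.
If it is in locker 2 (prior 1/3): only locker 1 is available, probability 1; weight (1/3)·1 = 1/3.
If it is in locker 3 (prior 1/3): locker 2 is available but not opened, probability 2/3; weight (1/3)·(2/3) = 2/9.
The weights sum to 5/9.
So P(the prize voucher in locker 3 | the attendant opened locker 1) = (2/9) / (5/9) = 2/5.

2/5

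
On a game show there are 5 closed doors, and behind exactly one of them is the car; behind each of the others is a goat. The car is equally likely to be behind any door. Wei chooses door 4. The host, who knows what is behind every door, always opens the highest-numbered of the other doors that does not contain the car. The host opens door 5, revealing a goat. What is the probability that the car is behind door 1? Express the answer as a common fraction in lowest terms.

1/4

Consider each possible location of the car in turn.
If it is behind any of doors 1, 2, 3, and 4 (prior 1/5 each): door 5 is the highest-numbered option available, probability 1; weight (1/5)·1 = 1/5 each.
If it is behind door 5 (prior 1/5): the host opened door 5, so this case is ruled out; weight (1/5)·0 = 0.
The weights sum to 4/5.
So P(the car behind door 1 | the host opened door 5) = (1/5) / (4/5) = 1/4.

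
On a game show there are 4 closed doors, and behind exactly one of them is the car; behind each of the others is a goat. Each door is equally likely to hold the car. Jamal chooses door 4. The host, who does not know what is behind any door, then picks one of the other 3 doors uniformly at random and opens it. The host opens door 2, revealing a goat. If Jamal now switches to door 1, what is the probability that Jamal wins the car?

Because the host chose which door to open without knowing where the car is, the choice is independent of the prize location. Learning that door 2 does not hold the car simply rules out that one location and leaves the remaining 3 doors still equally likely by symmetry.
So P(the car behind door 1) = 1/3.

1/3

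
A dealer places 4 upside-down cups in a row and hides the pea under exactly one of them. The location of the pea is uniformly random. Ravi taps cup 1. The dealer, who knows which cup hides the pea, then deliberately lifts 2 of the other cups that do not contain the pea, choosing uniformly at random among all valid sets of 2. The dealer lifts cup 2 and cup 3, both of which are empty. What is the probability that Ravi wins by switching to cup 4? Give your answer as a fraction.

3/4

Condition on the true location of the pea.
If it is under cup 1 (prior 1/4): the dealer has 3 equally likely choices, so probability 1/3; weight (1/4)·(1/3) = 1/12.
If it is under either of cups 2 and 3 (prior 1/4 each): that cup was opened and seen not to hold the prize — ruled out; weight (1/4)·0 = 0 each.
If it is under cup 4 (prior 1/4): the dealer has no choice, probability 1; weight (1/4)·1 = 1/4.
The weights sum to 1/3.
So P(the pea under cup 4 | the dealer opened cup 2 and cup 3) = (1/4) / (1/3) = 3/4.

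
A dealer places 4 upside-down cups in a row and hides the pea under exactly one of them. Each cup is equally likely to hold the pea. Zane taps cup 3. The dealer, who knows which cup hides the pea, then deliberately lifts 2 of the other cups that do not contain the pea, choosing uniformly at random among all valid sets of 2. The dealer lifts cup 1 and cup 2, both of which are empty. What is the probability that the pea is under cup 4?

Condition on the true location of the pea.
If it is under either of cups 1 and 2 (prior 1/4 each): that cup was opened and seen not to hold the prize — ruled out; weight (1/4)·0 = 0 each.
If it is under cup 3 (prior 1/4): the dealer has 3 equally likely choices, so probability 1/3; weight (1/4)·(1/3) = 1/12.
If it is under cup 4 (prior 1/4): the dealer has no choice, probability 1; weight (1/4)·1 = 1/4.
The weights sum to 1/3.
So P(the pea under cup 4 | the dealer opened cup 1 and cup 2) = (1/4) / (1/3) = 3/4.

3/4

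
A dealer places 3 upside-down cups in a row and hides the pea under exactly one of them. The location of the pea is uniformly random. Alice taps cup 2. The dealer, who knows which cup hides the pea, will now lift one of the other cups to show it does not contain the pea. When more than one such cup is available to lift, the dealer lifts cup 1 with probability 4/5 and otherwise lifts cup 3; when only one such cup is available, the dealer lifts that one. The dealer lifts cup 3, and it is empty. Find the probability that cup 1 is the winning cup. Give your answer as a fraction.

5/6

Consider each possible location of the pea in turn.
If it is under cup 1 (prior 1/3): only cup 3 is available, probability 1; weight (1/3)·1 = 1/3.
If it is under cup 2 (prior 1/3): cup 1 is available but not opened, probability 1/5; weight (1/3)·(1/5) = 1/15.
If it is under cup 3 (prior 1/3): the dealer opened cup 3, so this case is ruled out; weight (1/3)·0 = 0.
The weights sum to 2/5.
So P(the pea under cup 1 | the dealer opened cup 3) = (1/3) / (2/5) = 5/6.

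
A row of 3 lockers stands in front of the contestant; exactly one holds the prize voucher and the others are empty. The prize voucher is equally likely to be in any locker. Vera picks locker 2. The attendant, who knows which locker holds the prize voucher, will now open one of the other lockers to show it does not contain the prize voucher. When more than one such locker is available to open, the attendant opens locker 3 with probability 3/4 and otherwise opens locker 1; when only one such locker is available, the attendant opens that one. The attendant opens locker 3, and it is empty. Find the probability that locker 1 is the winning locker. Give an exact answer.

Consider each possible location of the prize voucher in turn.
If it is in locker 1 (prior 1/3): only locker 3 is available, probability 1; weight (1/3)·1 = 1/3.
If it is in locker 2 (prior 1/3): locker 3 is available, opened with probability 3/4; weight (1/3)·(3/4) = 1/4.
If it is in locker 3 (prior 1/3): the attendant opened locker 3, so this case is ruled out; weight (1/3)·0 = 0.
The weights sum to 7/12.
So P(the prize voucher in locker 1 | the attendant opened locker 3) = (1/3) / (7/12) = 4/7.

4/7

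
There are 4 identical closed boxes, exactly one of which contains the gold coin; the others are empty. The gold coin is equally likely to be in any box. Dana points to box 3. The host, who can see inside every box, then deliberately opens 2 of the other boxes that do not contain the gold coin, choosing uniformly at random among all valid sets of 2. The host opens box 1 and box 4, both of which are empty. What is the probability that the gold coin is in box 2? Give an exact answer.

3/4

Condition on the true location of the gold coin.
If it is in either of boxes 1 and 4 (prior 1/4 each): that box was opened and seen not to hold the prize — ruled out; weight (1/4)·0 = 0 each.
If it is in box 2 (prior 1/4): the host has no choice, probability 1; weight (1/4)·1 = 1/4.
If it is in box 3 (prior 1/4): the host has 3 equally likely choices, so probability 1/3; weight (1/4)·(1/3) = 1/12.
The weights sum to 1/3.
So P(the gold coin in box 2 | the host opened box 1 and box 4) = (1/4) / (1/3) = 3/4.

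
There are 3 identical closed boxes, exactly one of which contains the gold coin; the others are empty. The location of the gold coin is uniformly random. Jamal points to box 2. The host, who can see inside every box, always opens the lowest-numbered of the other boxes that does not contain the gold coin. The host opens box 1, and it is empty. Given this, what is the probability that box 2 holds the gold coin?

Consider each possible location of the gold coin in turn.
If it is in box 1 (prior 1/3): the host opened box 1, so this case is ruled out; weight (1/3)·0 = 0.
If it is in either of boxes 2 and 3 (prior 1/3 each): box 1 is the lowest-numbered option available, probability 1; weight (1/3)·1 = 1/3 each.
The weights sum to 2/3.
So P(the gold coin in box 2 | the host opened box 1) = (1/3) / (2/3) = 1/2.

1/2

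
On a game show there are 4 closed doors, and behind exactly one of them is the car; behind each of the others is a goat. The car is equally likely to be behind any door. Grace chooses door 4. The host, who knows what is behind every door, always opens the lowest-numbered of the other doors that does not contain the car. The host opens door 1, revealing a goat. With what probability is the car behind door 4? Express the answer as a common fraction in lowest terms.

1/3

Apply Bayes' rule, conditioning on where the car actually is.
If it is behind door 1 (prior 1/4): the host opened door 1, so this case is ruled out; weight (1/4)·0 = 0.
If it is behind any of doors 2, 3, and 4 (prior 1/4 each): door 1 is the lowest-numbered option available, probability 1; weight (1/4)·1 = 1/4 each.
The weights sum to 3/4.
So P(the car behind door 4 | the host opened door 1) = (1/4) / (3/4) = 1/3.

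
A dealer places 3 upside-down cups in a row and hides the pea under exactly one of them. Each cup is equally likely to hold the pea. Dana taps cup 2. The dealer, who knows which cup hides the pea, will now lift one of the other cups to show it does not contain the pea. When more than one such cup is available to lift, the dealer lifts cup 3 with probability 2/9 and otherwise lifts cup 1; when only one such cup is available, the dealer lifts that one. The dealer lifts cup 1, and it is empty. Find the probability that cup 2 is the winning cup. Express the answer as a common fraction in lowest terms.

7/16

Consider each possible location of the pea in turn.
If it is under cup 1 (prior 1/3): the dealer opened cup 1, so this case is ruled out; weight (1/3)·0 = 0.
If it is under cup 2 (prior 1/3): cup 3 is available but not opened, probability 7/9; weight (1/3)·(7/9) = 7/27.
If it is under cup 3 (prior 1/3): only cup 1 is available, probability 1; weight (1/3)·1 = 1/3.
The weights sum to 16/27.
So P(the pea under cup 2 | the dealer opened cup 1) = (7/27) / (16/27) = 7/16.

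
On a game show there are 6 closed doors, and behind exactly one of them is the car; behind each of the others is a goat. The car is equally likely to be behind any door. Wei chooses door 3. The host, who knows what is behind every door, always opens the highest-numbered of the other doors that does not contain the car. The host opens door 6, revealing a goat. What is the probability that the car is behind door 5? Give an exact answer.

Consider each possible location of the car in turn.
If it is behind any of doors 1, 2, 3, 4, and 5 (prior 1/6 each): door 6 is the highest-numbered option available, probability 1; weight (1/6)·1 = 1/6 each.
If it is behind door 6 (prior 1/6): the host opened door 6, so this case is ruled out; weight (1/6)·0 = 0.
The weights sum to 5/6.
So P(the car behind door 5 | the host opened door 6) = (1/6) / (5/6) = 1/5.

1/5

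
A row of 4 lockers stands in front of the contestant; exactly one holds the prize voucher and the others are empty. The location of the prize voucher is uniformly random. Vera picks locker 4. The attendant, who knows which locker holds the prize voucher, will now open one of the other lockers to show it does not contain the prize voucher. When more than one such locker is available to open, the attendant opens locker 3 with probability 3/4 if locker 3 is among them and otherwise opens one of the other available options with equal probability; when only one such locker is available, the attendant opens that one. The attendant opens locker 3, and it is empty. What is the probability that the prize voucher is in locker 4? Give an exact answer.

Apply Bayes' rule, conditioning on where the prize voucher actually is.
If it is in any of lockers 1, 2, and 4 (prior 1/4 each): locker 3 is available, opened with probability 3/4; weight (1/4)·(3/4) = 3/16 each.
If it is in locker 3 (prior 1/4): the attendant opened locker 3, so this case is ruled out; weight (1/4)·0 = 0.
The weights sum to 9/16.
So P(the prize voucher in locker 4 | the attendant opened locker 3) = (3/16) / (9/16) = 1/3.

1/3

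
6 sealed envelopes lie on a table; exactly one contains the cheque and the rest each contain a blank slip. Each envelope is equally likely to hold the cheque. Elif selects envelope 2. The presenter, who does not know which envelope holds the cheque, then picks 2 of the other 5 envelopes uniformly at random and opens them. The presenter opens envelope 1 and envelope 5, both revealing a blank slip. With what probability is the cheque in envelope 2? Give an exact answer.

Condition on the true location of the cheque.
If it is in either of envelopes 1 and 5 (prior 1/6 each): that envelope was opened and seen not to hold the prize — ruled out; weight (1/6)·0 = 0 each.
If it is in any of envelopes 2, 3, 4, and 6 (prior 1/6 each): the presenter picks exactly this set with probability 1/10 regardless, and none is the prize; weight (1/6)·(1/10) = 1/60 each.
The weights sum to 1/15.
So P(the cheque in envelope 2 | the presenter opened envelope 1 and envelope 5) = (1/60) / (1/15) = 1/4.

1/4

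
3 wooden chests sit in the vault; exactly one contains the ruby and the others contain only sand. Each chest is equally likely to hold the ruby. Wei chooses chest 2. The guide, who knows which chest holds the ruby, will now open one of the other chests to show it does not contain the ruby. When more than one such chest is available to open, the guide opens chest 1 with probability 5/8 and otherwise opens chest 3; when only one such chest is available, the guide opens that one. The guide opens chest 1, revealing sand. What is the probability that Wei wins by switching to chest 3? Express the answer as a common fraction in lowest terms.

8/13

Condition on the true location of the ruby.
If it is in chest 1 (prior 1/3): the guide opened chest 1, so this case is ruled out; weight (1/3)·0 = 0.
If it is in chest 2 (prior 1/3): chest 1 is available, opened with probability 5/8; weight (1/3)·(5/8) = 5/24.
If it is in chest 3 (prior 1/3): only chest 1 is available, probability 1; weight (1/3)·1 = 1/3.
The weights sum to 13/24.
So P(the ruby in chest 3 | the guide opened chest 1) = (1/3) / (13/24) = 8/13.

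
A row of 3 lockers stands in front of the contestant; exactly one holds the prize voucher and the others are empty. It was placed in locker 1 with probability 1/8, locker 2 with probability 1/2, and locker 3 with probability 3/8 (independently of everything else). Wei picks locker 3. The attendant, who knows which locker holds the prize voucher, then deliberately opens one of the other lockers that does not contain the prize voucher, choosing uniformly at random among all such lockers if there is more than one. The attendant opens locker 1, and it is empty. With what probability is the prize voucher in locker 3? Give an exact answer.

Apply Bayes' rule, conditioning on where the prize voucher actually is.
If it is in locker 1 (prior 1/8): the attendant opened locker 1, so this case is ruled out; weight (1/8)·0 = 0.
If it is in locker 2 (prior 1/2): the attendant has no choice, probability 1; weight (1/2)·1 = 1/2.
If it is in locker 3 (prior 3/8): the attendant has 2 equally likely choices, so probability 1/2; weight (3/8)·(1/2) = 3/16.
The weights sum to 11/16.
So P(the prize voucher in locker 3 | the attendant opened locker 1) = (3/16) / (11/16) = 3/11.

3/11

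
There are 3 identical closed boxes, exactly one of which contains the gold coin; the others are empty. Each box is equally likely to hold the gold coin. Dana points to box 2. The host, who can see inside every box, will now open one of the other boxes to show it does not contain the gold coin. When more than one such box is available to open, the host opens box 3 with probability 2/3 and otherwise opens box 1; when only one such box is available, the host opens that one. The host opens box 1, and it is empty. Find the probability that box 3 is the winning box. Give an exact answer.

Condition on the true location of the gold coin.
If it is in box 1 (prior 1/3): the host opened box 1, so this case is ruled out; weight (1/3)·0 = 0.
If it is in box 2 (prior 1/3): box 3 is available but not opened, probability 1/3; weight (1/3)·(1/3) = 1/9.
If it is in box 3 (prior 1/3): only box 1 is available, probability 1; weight (1/3)·1 = 1/3.
The weights sum to 4/9.
So P(the gold coin in box 3 | the host opened box 1) = (1/3) / (4/9) = 3/4.

3/4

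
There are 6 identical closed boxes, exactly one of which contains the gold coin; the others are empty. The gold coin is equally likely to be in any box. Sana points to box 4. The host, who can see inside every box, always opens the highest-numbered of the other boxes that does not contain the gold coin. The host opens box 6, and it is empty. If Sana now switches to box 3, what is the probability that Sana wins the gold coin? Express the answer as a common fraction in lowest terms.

Condition on the true location of the gold coin.
If it is in any of boxes 1, 2, 3, 4, and 5 (prior 1/6 each): box 6 is the highest-numbered option available, probability 1; weight (1/6)·1 = 1/6 each.
If it is in box 6 (prior 1/6): the host opened box 6, so this case is ruled out; weight (1/6)·0 = 0.
The weights sum to 5/6.
So P(the gold coin in box 3 | the host opened box 6) = (1/6) / (5/6) = 1/5.

1/5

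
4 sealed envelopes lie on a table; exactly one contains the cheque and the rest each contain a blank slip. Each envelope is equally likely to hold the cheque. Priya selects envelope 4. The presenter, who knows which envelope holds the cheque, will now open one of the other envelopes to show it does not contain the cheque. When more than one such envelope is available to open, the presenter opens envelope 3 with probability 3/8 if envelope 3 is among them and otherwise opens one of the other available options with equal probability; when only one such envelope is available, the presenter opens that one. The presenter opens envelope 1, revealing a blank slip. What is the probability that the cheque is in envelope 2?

Consider each possible location of the cheque in turn.
If it is in envelope 1 (prior 1/4): the presenter opened envelope 1, so this case is ruled out; weight (1/4)·0 = 0.
If it is in envelope 2 (prior 1/4): envelope 3 is available but not opened, probability 5/8; weight (1/4)·(5/8) = 5/32.
If it is in envelope 3 (prior 1/4): envelope 3 holds the prize so is unavailable; the presenter chooses uniformly among the 2 others, probability 1/2; weight (1/4)·(1/2) = 1/8.
If it is in envelope 4 (prior 1/4): envelope 3 is available but not opened; envelope 1 gets probability (1 − 3/8)/2 = 5/16; weight (1/4)·(5/16) = 5/64.
The weights sum to 23/64.
So P(the cheque in envelope 2 | the presenter opened envelope 1) = (5/32) / (23/64) = 10/23.

10/23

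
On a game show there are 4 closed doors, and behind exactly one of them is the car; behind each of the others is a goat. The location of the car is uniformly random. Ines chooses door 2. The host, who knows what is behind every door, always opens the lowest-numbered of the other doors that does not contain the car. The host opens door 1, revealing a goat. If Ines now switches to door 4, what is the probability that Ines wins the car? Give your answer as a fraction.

Apply Bayes' rule, conditioning on where the car actually is.
If it is behind door 1 (prior 1/4): the host opened door 1, so this case is ruled out; weight (1/4)·0 = 0.
If it is behind any of doors 2, 3, and 4 (prior 1/4 each): door 1 is the lowest-numbered option available, probability 1; weight (1/4)·1 = 1/4 each.
The weights sum to 3/4.
So P(the car behind door 4 | the host opened door 1) = (1/4) / (3/4) = 1/3.

1/3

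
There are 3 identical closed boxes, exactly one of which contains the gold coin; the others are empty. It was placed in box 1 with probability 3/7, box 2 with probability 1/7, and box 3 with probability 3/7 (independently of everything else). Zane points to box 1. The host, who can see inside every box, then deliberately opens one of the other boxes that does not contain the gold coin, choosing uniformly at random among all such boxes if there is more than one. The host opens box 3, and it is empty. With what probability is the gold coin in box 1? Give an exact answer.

Condition on the true location of the gold coin.
If it is in box 1 (prior 3/7): the host has 2 equally likely choices, so probability 1/2; weight (3/7)·(1/2) = 3/14.
If it is in box 2 (prior 1/7): the host has no choice, probability 1; weight (1/7)·1 = 1/7.
If it is in box 3 (prior 3/7): the host opened box 3, so this case is ruled out; weight (3/7)·0 = 0.
The weights sum to 5/14.
So P(the gold coin in box 1 | the host opened box 3) = (3/14) / (5/14) = 3/5.

3/5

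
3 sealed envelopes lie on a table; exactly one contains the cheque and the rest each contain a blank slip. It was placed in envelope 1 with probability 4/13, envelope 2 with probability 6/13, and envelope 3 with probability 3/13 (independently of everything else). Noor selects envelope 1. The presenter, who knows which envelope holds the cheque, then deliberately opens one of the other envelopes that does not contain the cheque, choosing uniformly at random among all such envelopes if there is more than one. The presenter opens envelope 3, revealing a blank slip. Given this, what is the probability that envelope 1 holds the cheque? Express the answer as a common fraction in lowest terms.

1/4

Condition on the true location of the cheque.
If it is in envelope 1 (prior 4/13): the presenter has 2 equally likely choices, so probability 1/2; weight (4/13)·(1/2) = 2/13.
If it is in envelope 2 (prior 6/13): the presenter has no choice, probability 1; weight (6/13)·1 = 6/13.
If it is in envelope 3 (prior 3/13): the presenter opened envelope 3, so this case is ruled out; weight (3/13)·0 = 0.
The weights sum to 8/13.
So P(the cheque in envelope 1 | the presenter opened envelope 3) = (2/13) / (8/13) = 1/4.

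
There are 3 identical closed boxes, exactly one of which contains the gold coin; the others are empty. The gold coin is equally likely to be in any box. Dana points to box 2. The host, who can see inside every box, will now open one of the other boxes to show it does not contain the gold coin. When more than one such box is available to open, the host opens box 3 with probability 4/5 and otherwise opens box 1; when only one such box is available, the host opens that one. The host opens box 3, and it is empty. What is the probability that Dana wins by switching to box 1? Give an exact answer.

5/9

Condition on the true location of the gold coin.
If it is in box 1 (prior 1/3): only box 3 is available, probability 1; weight (1/3)·1 = 1/3.
If it is in box 2 (prior 1/3): box 3 is available, opened with probability 4/5; weight (1/3)·(4/5) = 4/15.
If it is in box 3 (prior 1/3): the host opened box 3, so this case is ruled out; weight (1/3)·0 = 0.
The weights sum to 3/5.
So P(the gold coin in box 1 | the host opened box 3) = (1/3) / (3/5) = 5/9.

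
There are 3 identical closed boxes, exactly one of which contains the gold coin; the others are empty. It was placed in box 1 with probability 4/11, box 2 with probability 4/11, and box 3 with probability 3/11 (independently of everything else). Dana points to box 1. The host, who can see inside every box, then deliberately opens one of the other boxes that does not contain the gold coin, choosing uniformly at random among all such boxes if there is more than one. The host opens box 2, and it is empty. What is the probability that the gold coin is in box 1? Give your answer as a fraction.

2/5

Condition on the true location of the gold coin.
If it is in box 1 (prior 4/11): the host has 2 equally likely choices, so probability 1/2; weight (4/11)·(1/2) = 2/11.
If it is in box 2 (prior 4/11): the host opened box 2, so this case is ruled out; weight (4/11)·0 = 0.
If it is in box 3 (prior 3/11): the host has no choice, probability 1; weight (3/11)·1 = 3/11.
The weights sum to 5/11.
So P(the gold coin in box 1 | the host opened box 2) = (2/11) / (5/11) = 2/5.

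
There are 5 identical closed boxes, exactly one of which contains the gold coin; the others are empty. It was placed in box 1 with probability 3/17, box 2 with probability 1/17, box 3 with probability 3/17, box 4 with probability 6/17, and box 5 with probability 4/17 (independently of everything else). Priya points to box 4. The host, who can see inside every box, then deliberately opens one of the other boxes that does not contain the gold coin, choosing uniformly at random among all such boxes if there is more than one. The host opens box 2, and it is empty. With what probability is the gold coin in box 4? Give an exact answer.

Consider each possible location of the gold coin in turn.
If it is in either of boxes 1 and 3 (prior 3/17 each): the host has 3 equally likely choices, so probability 1/3; weight (3/17)·(1/3) = 1/17 each.
If it is in box 2 (prior 1/17): the host opened box 2, so this case is ruled out; weight (1/17)·0 = 0.
If it is in box 4 (prior 6/17): the host has 4 equally likely choices, so probability 1/4; weight (6/17)·(1/4) = 3/34.
If it is in box 5 (prior 4/17): the host has 3 equally likely choices, so probability 1/3; weight (4/17)·(1/3) = 4/51.
The weights sum to 29/102.
So P(the gold coin in box 4 | the host opened box 2) = (3/34) / (29/102) = 9/29.

9/29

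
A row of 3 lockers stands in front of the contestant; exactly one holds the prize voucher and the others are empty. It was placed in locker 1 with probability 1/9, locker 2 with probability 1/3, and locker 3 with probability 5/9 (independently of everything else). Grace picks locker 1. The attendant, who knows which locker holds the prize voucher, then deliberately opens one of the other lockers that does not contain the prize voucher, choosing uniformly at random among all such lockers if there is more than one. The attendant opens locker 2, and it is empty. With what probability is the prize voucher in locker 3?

Apply Bayes' rule, conditioning on where the prize voucher actually is.
If it is in locker 1 (prior 1/9): the attendant has 2 equally likely choices, so probability 1/2; weight (1/9)·(1/2) = 1/18.
If it is in locker 2 (prior 1/3): the attendant opened locker 2, so this case is ruled out; weight (1/3)·0 = 0.
If it is in locker 3 (prior 5/9): the attendant has no choice, probability 1; weight (5/9)·1 = 5/9.
The weights sum to 11/18.
So P(the prize voucher in locker 3 | the attendant opened locker 2) = (5/9) / (11/18) = 10/11.

10/11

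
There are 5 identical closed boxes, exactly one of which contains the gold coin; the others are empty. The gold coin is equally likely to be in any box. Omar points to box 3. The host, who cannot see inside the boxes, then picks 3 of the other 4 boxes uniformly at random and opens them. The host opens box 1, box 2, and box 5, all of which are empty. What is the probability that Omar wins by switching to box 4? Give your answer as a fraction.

1/2

Because the host chose which boxes to open without knowing where the gold coin is, the choice is independent of the prize location. Learning that none of the 3 opened boxes holds the gold coin simply rules out those 3 locations and leaves the remaining 2 boxes still equally likely by symmetry.
So P(the gold coin in box 4) = 1/2.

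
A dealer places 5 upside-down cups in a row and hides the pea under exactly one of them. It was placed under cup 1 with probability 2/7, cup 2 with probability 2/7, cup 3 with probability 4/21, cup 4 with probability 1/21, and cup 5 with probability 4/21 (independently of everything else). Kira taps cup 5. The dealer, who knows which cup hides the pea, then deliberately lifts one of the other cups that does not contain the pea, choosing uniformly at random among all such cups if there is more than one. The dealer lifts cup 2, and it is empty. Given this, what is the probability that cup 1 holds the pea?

Apply Bayes' rule, conditioning on where the pea actually is.
If it is under cup 1 (prior 2/7): the dealer has 3 equally likely choices, so probability 1/3; weight (2/7)·(1/3) = 2/21.
If it is under cup 2 (prior 2/7): the dealer opened cup 2, so this case is ruled out; weight (2/7)·0 = 0.
If it is under cup 3 (prior 4/21): the dealer has 3 equally likely choices, so probability 1/3; weight (4/21)·(1/3) = 4/63.
If it is under cup 4 (prior 1/21): the dealer has 3 equally likely choices, so probability 1/3; weight (1/21)·(1/3) = 1/63.
If it is under cup 5 (prior 4/21): the dealer has 4 equally likely choices, so probability 1/4; weight (4/21)·(1/4) = 1/21.
The weights sum to 2/9.
So P(the pea under cup 1 | the dealer opened cup 2) = (2/21) / (2/9) = 3/7.

3/7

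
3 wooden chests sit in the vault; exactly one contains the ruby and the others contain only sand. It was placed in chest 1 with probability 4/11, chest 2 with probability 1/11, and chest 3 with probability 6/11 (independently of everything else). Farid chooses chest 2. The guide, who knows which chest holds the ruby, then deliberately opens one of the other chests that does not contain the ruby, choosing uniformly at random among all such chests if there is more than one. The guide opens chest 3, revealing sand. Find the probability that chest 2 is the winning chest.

1/9

Condition on the true location of the ruby.
If it is in chest 1 (prior 4/11): the guide has no choice, probability 1; weight (4/11)·1 = 4/11.
If it is in chest 2 (prior 1/11): the guide has 2 equally likely choices, so probability 1/2; weight (1/11)·(1/2) = 1/22.
If it is in chest 3 (prior 6/11): the guide opened chest 3, so this case is ruled out; weight (6/11)·0 = 0.
The weights sum to 9/22.
So P(the ruby in chest 2 | the guide opened chest 3) = (1/22) / (9/22) = 1/9.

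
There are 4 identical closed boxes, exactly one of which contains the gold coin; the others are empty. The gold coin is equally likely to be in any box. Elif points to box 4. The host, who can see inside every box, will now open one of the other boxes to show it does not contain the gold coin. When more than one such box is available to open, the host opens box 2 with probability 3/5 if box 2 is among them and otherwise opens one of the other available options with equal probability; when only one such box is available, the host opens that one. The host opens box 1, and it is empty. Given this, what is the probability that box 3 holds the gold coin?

4/11

Condition on the true location of the gold coin.
If it is in box 1 (prior 1/4): the host opened box 1, so this case is ruled out; weight (1/4)·0 = 0.
If it is in box 2 (prior 1/4): box 2 holds the prize so is unavailable; the host chooses uniformly among the 2 others, probability 1/2; weight (1/4)·(1/2) = 1/8.
If it is in box 3 (prior 1/4): box 2 is available but not opened, probability 2/5; weight (1/4)·(2/5) = 1/10.
If it is in box 4 (prior 1/4): box 2 is available but not opened; box 1 gets probability (1 − 3/5)/2 = 1/5; weight (1/4)·(1/5) = 1/20.
The weights sum to 11/40.
So P(the gold coin in box 3 | the host opened box 1) = (1/10) / (11/40) = 4/11.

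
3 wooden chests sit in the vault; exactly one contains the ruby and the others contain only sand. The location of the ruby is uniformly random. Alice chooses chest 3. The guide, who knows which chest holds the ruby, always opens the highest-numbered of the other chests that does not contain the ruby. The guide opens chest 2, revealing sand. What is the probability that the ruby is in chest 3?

Apply Bayes' rule, conditioning on where the ruby actually is.
If it is in either of chests 1 and 3 (prior 1/3 each): chest 2 is the highest-numbered option available, probability 1; weight (1/3)·1 = 1/3 each.
If it is in chest 2 (prior 1/3): the guide opened chest 2, so this case is ruled out; weight (1/3)·0 = 0.
The weights sum to 2/3.
So P(the ruby in chest 3 | the guide opened chest 2) = (1/3) / (2/3) = 1/2.

1/2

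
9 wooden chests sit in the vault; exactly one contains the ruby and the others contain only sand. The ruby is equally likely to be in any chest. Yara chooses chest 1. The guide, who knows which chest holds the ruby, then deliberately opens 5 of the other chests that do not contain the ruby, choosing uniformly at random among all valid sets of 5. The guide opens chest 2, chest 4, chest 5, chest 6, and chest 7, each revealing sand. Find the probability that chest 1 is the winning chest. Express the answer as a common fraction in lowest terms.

1/9

Consider each possible location of the ruby in turn.
If it is in chest 1 (prior 1/9): the guide has 56 equally likely choices, so probability 1/56; weight (1/9)·(1/56) = 1/504.
If it is in any of chests 2, 4, 5, 6, and 7 (prior 1/9 each): that chest was opened and seen not to hold the prize — ruled out; weight (1/9)·0 = 0 each.
If it is in any of chests 3, 8, and 9 (prior 1/9 each): the guide has 21 equally likely choices, so probability 1/21; weight (1/9)·(1/21) = 1/189 each.
The weights sum to 1/56.
So P(the ruby in chest 1 | the guide opened chest 2, chest 4, chest 5, chest 6, and chest 7) = (1/504) / (1/56) = 1/9.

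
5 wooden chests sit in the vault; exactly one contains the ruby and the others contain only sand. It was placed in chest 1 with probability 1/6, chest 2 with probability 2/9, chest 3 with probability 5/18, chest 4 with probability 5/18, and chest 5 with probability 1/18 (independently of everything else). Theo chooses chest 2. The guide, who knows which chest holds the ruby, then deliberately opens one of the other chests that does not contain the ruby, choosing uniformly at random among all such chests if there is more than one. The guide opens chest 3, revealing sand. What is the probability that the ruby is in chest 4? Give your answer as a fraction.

5/12

Consider each possible location of the ruby in turn.
If it is in chest 1 (prior 1/6): the guide has 3 equally likely choices, so probability 1/3; weight (1/6)·(1/3) = 1/18.
If it is in chest 2 (prior 2/9): the guide has 4 equally likely choices, so probability 1/4; weight (2/9)·(1/4) = 1/18.
If it is in chest 3 (prior 5/18): the guide opened chest 3, so this case is ruled out; weight (5/18)·0 = 0.
If it is in chest 4 (prior 5/18): the guide has 3 equally likely choices, so probability 1/3; weight (5/18)·(1/3) = 5/54.
If it is in chest 5 (prior 1/18): the guide has 3 equally likely choices, so probability 1/3; weight (1/18)·(1/3) = 1/54.
The weights sum to 2/9.
So P(the ruby in chest 4 | the guide opened chest 3) = (5/54) / (2/9) = 5/12.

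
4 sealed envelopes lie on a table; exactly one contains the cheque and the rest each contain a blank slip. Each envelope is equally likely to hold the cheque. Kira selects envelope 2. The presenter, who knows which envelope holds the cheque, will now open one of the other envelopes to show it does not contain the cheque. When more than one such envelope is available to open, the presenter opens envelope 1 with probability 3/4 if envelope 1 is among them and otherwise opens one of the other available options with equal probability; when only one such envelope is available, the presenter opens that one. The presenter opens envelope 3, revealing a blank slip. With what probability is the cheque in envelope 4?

2/7

Apply Bayes' rule, conditioning on where the cheque actually is.
If it is in envelope 1 (prior 1/4): envelope 1 holds the prize so is unavailable; the presenter chooses uniformly among the 2 others, probability 1/2; weight (1/4)·(1/2) = 1/8.
If it is in envelope 2 (prior 1/4): envelope 1 is available but not opened; envelope 3 gets probability (1 − 3/4)/2 = 1/8; weight (1/4)·(1/8) = 1/32.
If it is in envelope 3 (prior 1/4): the presenter opened envelope 3, so this case is ruled out; weight (1/4)·0 = 0.
If it is in envelope 4 (prior 1/4): envelope 1 is available but not opened, probability 1/4; weight (1/4)·(1/4) = 1/16.
The weights sum to 7/32.
So P(the cheque in envelope 4 | the presenter opened envelope 3) = (1/16) / (7/32) = 2/7.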